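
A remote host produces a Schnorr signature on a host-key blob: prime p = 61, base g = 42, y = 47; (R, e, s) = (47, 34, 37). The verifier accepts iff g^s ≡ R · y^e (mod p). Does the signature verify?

does not verify

g^s mod p:
Squares mod 61: 42^1≡42, 42^2≡56, 42^4≡25, 42^8≡15, 42^16≡42, 42^32≡56
37 = 32 + 4 + 1, so 42^37 ≡ 56·25·42 ≡ 57 (mod 61)
R · y^e mod p:
Squares mod 61: 47^1≡47, 47^2≡13, 47^4≡47, 47^8≡13, 47^16≡47, 47^32≡13
34 = 32 + 2, so 47^34 ≡ 13·13 ≡ 47 (mod 61)
47·47 = 2209 ≡ 13 (mod 61)
57 ≠ 13; the check fails.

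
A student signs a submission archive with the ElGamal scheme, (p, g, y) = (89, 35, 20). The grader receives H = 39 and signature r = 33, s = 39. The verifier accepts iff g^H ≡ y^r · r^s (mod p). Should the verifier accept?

accept

Left side g^H mod p:
Squares mod 89: 35^1≡35, 35^2≡68, 35^4≡85, 35^8≡16, 35^16≡78, 35^32≡32
39 = 32 + 4 + 2 + 1, so 35^39 ≡ 32·85·68·35 ≡ 7 (mod 89)
Right side y^r · r^s mod p:
Squares mod 89: 20^1≡20, 20^2≡44, 20^4≡67, 20^8≡39, 20^16≡8, 20^32≡64
33 = 32 + 1, so 20^33 ≡ 64·20 ≡ 34 (mod 89)
Squares mod 89: 33^1≡33, 33^2≡21, 33^4≡85, 33^8≡16, 33^16≡78, 33^32≡32
39 = 32 + 4 + 2 + 1, so 33^39 ≡ 32·85·21·33 ≡ 29 (mod 89)
34·29 = 986 ≡ 7 (mod 89)
7 ≡ 7 (mod 89), so the signature is genuine.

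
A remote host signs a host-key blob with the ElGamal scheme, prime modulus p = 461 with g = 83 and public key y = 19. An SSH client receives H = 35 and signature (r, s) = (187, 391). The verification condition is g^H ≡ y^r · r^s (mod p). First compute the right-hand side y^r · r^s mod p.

282

Squares mod 461: 19^1≡19, 19^2≡361, 19^4≡319, 19^8≡341, 19^16≡109, 19^32≡356, 19^64≡422, 19^128≡138
187 = 128 + 32 + 16 + 8 + 2 + 1, so 19^187 ≡ 138·356·109·341·361·19 ≡ 70 (mod 461)
Squares mod 461: 187^1≡187, 187^2≡394, 187^4≡340, 187^8≡350, 187^16≡335, 187^32≡202, 187^64≡236, 187^128≡376, 187^256≡310
391 = 256 + 128 + 4 + 2 + 1, so 187^391 ≡ 310·376·340·394·187 ≡ 386 (mod 461)
y^r · r^s ≡ 70·386 = 27020 ≡ 282 (mod 461)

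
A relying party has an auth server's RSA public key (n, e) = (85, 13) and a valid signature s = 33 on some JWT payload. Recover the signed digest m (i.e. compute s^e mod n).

s^13 mod 85 = 33

33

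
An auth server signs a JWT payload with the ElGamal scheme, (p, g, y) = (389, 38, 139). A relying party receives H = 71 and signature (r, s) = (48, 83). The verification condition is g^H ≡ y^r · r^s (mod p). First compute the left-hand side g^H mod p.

116

Squares mod 389: 38^1≡38, 38^2≡277, 38^4≡96, 38^8≡269, 38^16≡7, 38^32≡49, 38^64≡67
71 = 64 + 4 + 2 + 1, so 38^71 ≡ 67·96·277·38 ≡ 116 (mod 389)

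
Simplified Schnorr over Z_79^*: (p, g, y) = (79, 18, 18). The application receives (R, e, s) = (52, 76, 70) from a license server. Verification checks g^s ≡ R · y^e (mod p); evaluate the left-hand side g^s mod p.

Squares mod 79: 18^1≡18, 18^2≡8, 18^4≡64, 18^8≡67, 18^16≡65, 18^32≡38, 18^64≡22
70 = 64 + 4 + 2, so 18^70 ≡ 22·64·8 ≡ 46 (mod 79)

46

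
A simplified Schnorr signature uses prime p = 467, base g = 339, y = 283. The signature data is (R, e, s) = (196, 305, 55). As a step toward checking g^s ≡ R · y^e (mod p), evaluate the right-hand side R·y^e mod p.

112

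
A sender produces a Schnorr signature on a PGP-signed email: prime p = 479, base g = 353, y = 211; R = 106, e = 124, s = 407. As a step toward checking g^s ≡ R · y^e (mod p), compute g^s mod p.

398

353^407 mod 479 = 398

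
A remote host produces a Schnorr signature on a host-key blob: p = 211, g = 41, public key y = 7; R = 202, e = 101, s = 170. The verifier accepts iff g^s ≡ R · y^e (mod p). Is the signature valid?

g^s mod p:
41^2 = 1681 ≡ 204
41^4 ≡ 204^2 = 41616 ≡ 49
41^8 ≡ 49^2 = 2401 ≡ 80
41^16 ≡ 80^2 = 6400 ≡ 70
41^32 ≡ 70^2 = 4900 ≡ 47
41^64 ≡ 47^2 = 2209 ≡ 99
41^128 ≡ 99^2 = 9801 ≡ 95
170 = 128 + 32 + 8 + 2, so 41^170 ≡ 95·47·80·204 ≡ 161 (mod 211)
R · y^e mod p:
7^2 = 49
7^4 ≡ 49^2 = 2401 ≡ 80
7^8 ≡ 80^2 = 6400 ≡ 70
7^16 ≡ 70^2 = 4900 ≡ 47
7^32 ≡ 47^2 = 2209 ≡ 99
7^64 ≡ 99^2 = 9801 ≡ 95
101 = 64 + 32 + 4 + 1, so 7^101 ≡ 95·99·80·7 ≡ 29 (mod 211)
202·29 = 5858 ≡ 161 (mod 211)
161 ≡ 161 (mod 211); signature holds.

valid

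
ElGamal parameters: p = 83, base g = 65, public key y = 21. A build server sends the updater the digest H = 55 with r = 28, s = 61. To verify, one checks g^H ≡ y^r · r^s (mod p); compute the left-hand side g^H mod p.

Squares mod 83: 65^1≡65, 65^2≡75, 65^4≡64, 65^8≡29, 65^16≡11, 65^32≡38
55 = 32 + 16 + 4 + 2 + 1, so 65^55 ≡ 38·11·64·75·65 ≡ 9 (mod 83)

9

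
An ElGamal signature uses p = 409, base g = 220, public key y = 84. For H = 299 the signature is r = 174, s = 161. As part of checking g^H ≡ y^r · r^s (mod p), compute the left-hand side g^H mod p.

268

220^2 = 48400 ≡ 138
220^4 ≡ 138^2 = 19044 ≡ 230
220^8 ≡ 230^2 = 52900 ≡ 139
220^16 ≡ 139^2 = 19321 ≡ 98
220^32 ≡ 98^2 = 9604 ≡ 197
220^64 ≡ 197^2 = 38809 ≡ 363
220^128 ≡ 363^2 = 131769 ≡ 71
220^256 ≡ 71^2 = 5041 ≡ 133
299 = 256 + 32 + 8 + 2 + 1, so 220^299 ≡ 133·197·139·138·220 ≡ 268 (mod 409)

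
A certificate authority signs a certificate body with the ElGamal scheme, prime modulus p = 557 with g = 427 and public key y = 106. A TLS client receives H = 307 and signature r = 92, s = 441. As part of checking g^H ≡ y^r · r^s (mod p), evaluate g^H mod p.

92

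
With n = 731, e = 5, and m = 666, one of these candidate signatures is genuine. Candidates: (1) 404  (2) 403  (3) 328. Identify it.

2

Candidate 1: Squares mod 731: 404^1≡404, 404^2≡203, 404^4≡273; 5 = 4 + 1, so 404^5 ≡ 273·404 ≡ 642 (mod 731)
Candidate 2: Squares mod 731: 403^1≡403, 403^2≡127, 403^4≡47; 5 = 4 + 1, so 403^5 ≡ 47·403 ≡ 666 (mod 731)
  → matches m = 666
Candidate 3: Squares mod 731: 328^1≡328, 328^2≡127, 328^4≡47; 5 = 4 + 1, so 328^5 ≡ 47·328 ≡ 65 (mod 731)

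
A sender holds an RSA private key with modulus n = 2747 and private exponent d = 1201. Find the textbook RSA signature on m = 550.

263

m^2 ≡ 550^2 = 302500 ≡ 330
m^4 ≡ 330^2 = 108900 ≡ 1767
m^8 ≡ 1767^2 = 3122289 ≡ 1697
m^16 ≡ 1697^2 = 2879809 ≡ 953
m^32 ≡ 953^2 = 908209 ≡ 1699
m^64 ≡ 1699^2 = 2886601 ≡ 2251
m^128 ≡ 2251^2 = 5067001 ≡ 1533
m^256 ≡ 1533^2 = 2350089 ≡ 1404
m^512 ≡ 1404^2 = 1971216 ≡ 1617
m^1024 ≡ 1617^2 = 2614689 ≡ 2292
1201 = 1024 + 128 + 32 + 16 + 1, so m^1201 ≡ 2292·1533·1699·953·550 ≡ 263 (mod 2747)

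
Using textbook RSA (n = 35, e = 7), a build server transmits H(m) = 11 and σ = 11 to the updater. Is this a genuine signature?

genuine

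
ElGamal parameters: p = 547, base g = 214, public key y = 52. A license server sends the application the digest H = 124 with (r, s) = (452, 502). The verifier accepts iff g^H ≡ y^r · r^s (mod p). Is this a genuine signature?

Left side g^H mod p:
214^2 = 45796 ≡ 395
214^4 ≡ 395^2 = 156025 ≡ 130
214^8 ≡ 130^2 = 16900 ≡ 490
214^16 ≡ 490^2 = 240100 ≡ 514
214^32 ≡ 514^2 = 264196 ≡ 542
214^64 ≡ 542^2 = 293764 ≡ 25
124 = 64 + 32 + 16 + 8 + 4, so 214^124 ≡ 25·542·514·490·130 ≡ 110 (mod 547)
Right side y^r · r^s mod p:
52^2 = 2704 ≡ 516
52^4 ≡ 516^2 = 266256 ≡ 414
52^8 ≡ 414^2 = 171396 ≡ 185
52^16 ≡ 185^2 = 34225 ≡ 311
52^32 ≡ 311^2 = 96721 ≡ 449
52^64 ≡ 449^2 = 201601 ≡ 305
52^128 ≡ 305^2 = 93025 ≡ 35
52^256 ≡ 35^2 = 1225 ≡ 131
452 = 256 + 128 + 64 + 4, so 52^452 ≡ 131·35·305·414 ≡ 415 (mod 547)
452^2 = 204304 ≡ 273
452^4 ≡ 273^2 = 74529 ≡ 137
452^8 ≡ 137^2 = 18769 ≡ 171
452^16 ≡ 171^2 = 29241 ≡ 250
452^32 ≡ 250^2 = 62500 ≡ 142
452^64 ≡ 142^2 = 20164 ≡ 472
452^128 ≡ 472^2 = 222784 ≡ 155
452^256 ≡ 155^2 = 24025 ≡ 504
502 = 256 + 128 + 64 + 32 + 16 + 4 + 2, so 452^502 ≡ 504·155·472·142·250·137·273 ≡ 455 (mod 547)
415·455 = 188825 ≡ 110 (mod 547)
110 ≡ 110 (mod 547), so the signature is genuine.

genuine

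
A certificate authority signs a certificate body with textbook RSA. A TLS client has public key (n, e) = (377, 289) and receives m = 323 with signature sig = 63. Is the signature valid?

Squares mod 377: sig^1≡63, sig^2≡199, sig^4≡16, sig^8≡256, sig^16≡315, sig^32≡74, sig^64≡198, sig^128≡373, sig^256≡16
289 = 256 + 32 + 1, so sig^289 ≡ 16·74·63 ≡ 323 (mod 377)
sig^289 mod 377 = 323 matches m.

valid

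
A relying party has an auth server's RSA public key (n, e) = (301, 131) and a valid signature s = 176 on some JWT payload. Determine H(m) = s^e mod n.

s^2 ≡ 176^2 = 30976 ≡ 274
s^4 ≡ 274^2 = 75076 ≡ 127
s^8 ≡ 127^2 = 16129 ≡ 176
s^16 ≡ 176^2 = 30976 ≡ 274
s^32 ≡ 274^2 = 75076 ≡ 127
s^64 ≡ 127^2 = 16129 ≡ 176
s^128 ≡ 176^2 = 30976 ≡ 274
131 = 128 + 2 + 1, so s^131 ≡ 274·274·176 ≡ 78 (mod 301)

78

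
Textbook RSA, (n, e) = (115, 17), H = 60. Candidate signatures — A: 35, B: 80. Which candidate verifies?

Candidate A: 35^17 mod 115 = 55
Candidate B: 80^17 mod 115 = 60
  → matches H = 60

B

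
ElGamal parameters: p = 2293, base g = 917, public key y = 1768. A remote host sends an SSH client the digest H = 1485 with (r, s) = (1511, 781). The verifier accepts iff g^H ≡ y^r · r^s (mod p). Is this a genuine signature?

Left side g^H mod p:
Squares mod 2293: 917^1≡917, 917^2≡1651, 917^4≡1717, 917^8≡1584, 917^16≡514, 917^32≡501, 917^64≡1064, 917^128≡1647, 917^256≡2283, 917^512≡100, 917^1024≡828
1485 = 1024 + 256 + 128 + 64 + 8 + 4 + 1, so 917^1485 ≡ 828·2283·1647·1064·1584·1717·917 ≡ 1558 (mod 2293)
Right side y^r · r^s mod p:
Squares mod 2293: 1768^1≡1768, 1768^2≡465, 1768^4≡683, 1768^8≡1010, 1768^16≡2008, 1768^32≡970, 1768^64≡770, 1768^128≡1306, 1768^256≡1937, 1768^512≡621, 1768^1024≡417
1511 = 1024 + 256 + 128 + 64 + 32 + 4 + 2 + 1, so 1768^1511 ≡ 417·1937·1306·770·970·683·465·1768 ≡ 1382 (mod 2293)
Squares mod 2293: 1511^1≡1511, 1511^2≡1586, 1511^4≡2268, 1511^8≡625, 1511^16≡815, 1511^32≡1548, 1511^64≡119, 1511^128≡403, 1511^256≡1899, 1511^512≡1605
781 = 512 + 256 + 8 + 4 + 1, so 1511^781 ≡ 1605·1899·625·2268·1511 ≡ 1107 (mod 2293)
1382·1107 = 1529874 ≡ 443 (mod 2293)
1558 ≠ 443, so verification fails.

forged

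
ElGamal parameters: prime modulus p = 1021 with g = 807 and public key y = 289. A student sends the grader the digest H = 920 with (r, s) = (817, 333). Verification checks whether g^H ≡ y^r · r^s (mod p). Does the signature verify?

verifies

Left side g^H mod p:
807^2 = 651249 ≡ 872
807^4 ≡ 872^2 = 760384 ≡ 760
807^8 ≡ 760^2 = 577600 ≡ 735
807^16 ≡ 735^2 = 540225 ≡ 116
807^32 ≡ 116^2 = 13456 ≡ 183
807^64 ≡ 183^2 = 33489 ≡ 817
807^128 ≡ 817^2 = 667489 ≡ 776
807^256 ≡ 776^2 = 602176 ≡ 807
807^512 ≡ 807^2 = 651249 ≡ 872
920 = 512 + 256 + 128 + 16 + 8, so 807^920 ≡ 872·807·776·116·735 ≡ 980 (mod 1021)
Right side y^r · r^s mod p:
289^2 = 83521 ≡ 820
289^4 ≡ 820^2 = 672400 ≡ 582
289^8 ≡ 582^2 = 338724 ≡ 773
289^16 ≡ 773^2 = 597529 ≡ 244
289^32 ≡ 244^2 = 59536 ≡ 318
289^64 ≡ 318^2 = 101124 ≡ 45
289^128 ≡ 45^2 = 2025 ≡ 1004
289^256 ≡ 1004^2 = 1008016 ≡ 289
289^512 ≡ 289^2 = 83521 ≡ 820
817 = 512 + 256 + 32 + 16 + 1, so 289^817 ≡ 820·289·318·244·289 ≡ 735 (mod 1021)
817^2 = 667489 ≡ 776
817^4 ≡ 776^2 = 602176 ≡ 807
817^8 ≡ 807^2 = 651249 ≡ 872
817^16 ≡ 872^2 = 760384 ≡ 760
817^32 ≡ 760^2 = 577600 ≡ 735
817^64 ≡ 735^2 = 540225 ≡ 116
817^128 ≡ 116^2 = 13456 ≡ 183
817^256 ≡ 183^2 = 33489 ≡ 817
333 = 256 + 64 + 8 + 4 + 1, so 817^333 ≡ 817·116·872·807·817 ≡ 682 (mod 1021)
735·682 = 501270 ≡ 980 (mod 1021)
980 ≡ 980 (mod 1021), so the signature is genuine.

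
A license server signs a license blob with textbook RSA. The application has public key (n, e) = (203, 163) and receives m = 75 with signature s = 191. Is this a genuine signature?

forged

Squares mod 203: s^1≡191, s^2≡144, s^4≡30, s^8≡88, s^16≡30, s^32≡88, s^64≡30, s^128≡88
163 = 128 + 32 + 2 + 1, so s^163 ≡ 88·88·144·191 ≡ 128 (mod 203)
The recovered value 128 does not match the digest 75.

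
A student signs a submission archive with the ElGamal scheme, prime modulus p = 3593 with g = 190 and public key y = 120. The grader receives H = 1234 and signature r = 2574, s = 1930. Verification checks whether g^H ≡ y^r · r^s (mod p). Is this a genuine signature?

Left side g^H mod p:
190^2 = 36100 ≡ 170
190^4 ≡ 170^2 = 28900 ≡ 156
190^8 ≡ 156^2 = 24336 ≡ 2778
190^16 ≡ 2778^2 = 7717284 ≡ 3113
190^32 ≡ 3113^2 = 9690769 ≡ 448
190^64 ≡ 448^2 = 200704 ≡ 3089
190^128 ≡ 3089^2 = 9541921 ≡ 2506
190^256 ≡ 2506^2 = 6280036 ≡ 3065
190^512 ≡ 3065^2 = 9394225 ≡ 2123
190^1024 ≡ 2123^2 = 4507129 ≡ 1507
1234 = 1024 + 128 + 64 + 16 + 2, so 190^1234 ≡ 1507·2506·3089·3113·170 ≡ 2610 (mod 3593)
Right side y^r · r^s mod p:
120^2 = 14400 ≡ 28
120^4 ≡ 28^2 = 784
120^8 ≡ 784^2 = 614656 ≡ 253
120^16 ≡ 253^2 = 64009 ≡ 2928
120^32 ≡ 2928^2 = 8573184 ≡ 286
120^64 ≡ 286^2 = 81796 ≡ 2750
120^128 ≡ 2750^2 = 7562500 ≡ 2828
120^256 ≡ 2828^2 = 7997584 ≡ 3159
120^512 ≡ 3159^2 = 9979281 ≡ 1520
120^1024 ≡ 1520^2 = 2310400 ≡ 101
120^2048 ≡ 101^2 = 10201 ≡ 3015
2574 = 2048 + 512 + 8 + 4 + 2, so 120^2574 ≡ 3015·1520·253·784·28 ≡ 1249 (mod 3593)
2574^2 = 6625476 ≡ 3577
2574^4 ≡ 3577^2 = 12794929 ≡ 256
2574^8 ≡ 256^2 = 65536 ≡ 862
2574^16 ≡ 862^2 = 743044 ≡ 2886
2574^32 ≡ 2886^2 = 8328996 ≡ 422
2574^64 ≡ 422^2 = 178084 ≡ 2027
2574^128 ≡ 2027^2 = 4108729 ≡ 1930
2574^256 ≡ 1930^2 = 3724900 ≡ 2552
2574^512 ≡ 2552^2 = 6512704 ≡ 2188
2574^1024 ≡ 2188^2 = 4787344 ≡ 1468
1930 = 1024 + 512 + 256 + 128 + 8 + 2, so 2574^1930 ≡ 1468·2188·2552·1930·862·3577 ≡ 2913 (mod 3593)
1249·2913 = 3638337 ≡ 2221 (mod 3593)
2610 ≠ 2221, so verification fails.

forged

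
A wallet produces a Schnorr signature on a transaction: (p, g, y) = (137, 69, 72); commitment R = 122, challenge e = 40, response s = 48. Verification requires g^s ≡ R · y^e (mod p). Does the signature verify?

g^s mod p:
69^2 = 4761 ≡ 103
69^4 ≡ 103^2 = 10609 ≡ 60
69^8 ≡ 60^2 = 3600 ≡ 38
69^16 ≡ 38^2 = 1444 ≡ 74
69^32 ≡ 74^2 = 5476 ≡ 133
48 = 32 + 16, so 69^48 ≡ 133·74 ≡ 115 (mod 137)
R · y^e mod p:
72^2 = 5184 ≡ 115
72^4 ≡ 115^2 = 13225 ≡ 73
72^8 ≡ 73^2 = 5329 ≡ 123
72^16 ≡ 123^2 = 15129 ≡ 59
72^32 ≡ 59^2 = 3481 ≡ 56
40 = 32 + 8, so 72^40 ≡ 56·123 ≡ 38 (mod 137)
122·38 = 4636 ≡ 115 (mod 137)
115 ≡ 115 (mod 137); signature holds.

verifies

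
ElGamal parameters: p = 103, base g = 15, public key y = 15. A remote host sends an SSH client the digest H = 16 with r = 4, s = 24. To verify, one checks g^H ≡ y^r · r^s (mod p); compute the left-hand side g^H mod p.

Squares mod 103: 15^1≡15, 15^2≡19, 15^4≡52, 15^8≡26, 15^16≡58
15^16 ≡ 58 (mod 103)

58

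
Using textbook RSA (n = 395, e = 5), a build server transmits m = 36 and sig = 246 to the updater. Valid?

Squares mod 395: sig^1≡246, sig^2≡81, sig^4≡241
5 = 4 + 1, so sig^5 ≡ 241·246 ≡ 36 (mod 395)
Since 36 equals the digest 36, verification succeeds.

yes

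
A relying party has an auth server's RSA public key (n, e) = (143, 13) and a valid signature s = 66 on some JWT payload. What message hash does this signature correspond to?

66

s^2 ≡ 66^2 = 4356 ≡ 66
s^4 ≡ 66^2 = 4356 ≡ 66
s^8 ≡ 66^2 = 4356 ≡ 66
13 = 8 + 4 + 1, so s^13 ≡ 66·66·66 ≡ 66 (mod 143)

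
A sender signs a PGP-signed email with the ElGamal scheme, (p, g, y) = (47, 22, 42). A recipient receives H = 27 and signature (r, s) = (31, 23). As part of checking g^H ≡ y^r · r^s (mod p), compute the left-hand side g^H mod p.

39

22^2 = 484 ≡ 14
22^4 ≡ 14^2 = 196 ≡ 8
22^8 ≡ 8^2 = 64 ≡ 17
22^16 ≡ 17^2 = 289 ≡ 7
27 = 16 + 8 + 2 + 1, so 22^27 ≡ 7·17·14·22 ≡ 39 (mod 47)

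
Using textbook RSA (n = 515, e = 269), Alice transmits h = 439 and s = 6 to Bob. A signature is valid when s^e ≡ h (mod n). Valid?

s^269 mod 515 = 191
The recovered value 191 does not match the digest 439.

no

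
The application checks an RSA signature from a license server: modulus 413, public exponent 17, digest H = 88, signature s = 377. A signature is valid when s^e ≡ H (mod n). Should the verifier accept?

Squares mod 413: s^1≡377, s^2≡57, s^4≡358, s^8≡134, s^16≡197
17 = 16 + 1, so s^17 ≡ 197·377 ≡ 342 (mod 413)
342 ≠ 88, so verification fails.

reject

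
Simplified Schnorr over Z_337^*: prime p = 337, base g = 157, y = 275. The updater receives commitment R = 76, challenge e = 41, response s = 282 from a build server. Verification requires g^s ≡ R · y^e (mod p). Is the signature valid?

g^s mod p:
157^2 = 24649 ≡ 48
157^4 ≡ 48^2 = 2304 ≡ 282
157^8 ≡ 282^2 = 79524 ≡ 329
157^16 ≡ 329^2 = 108241 ≡ 64
157^32 ≡ 64^2 = 4096 ≡ 52
157^64 ≡ 52^2 = 2704 ≡ 8
157^128 ≡ 8^2 = 64
157^256 ≡ 64^2 = 4096 ≡ 52
282 = 256 + 16 + 8 + 2, so 157^282 ≡ 52·64·329·48 ≡ 289 (mod 337)
R · y^e mod p:
275^2 = 75625 ≡ 137
275^4 ≡ 137^2 = 18769 ≡ 234
275^8 ≡ 234^2 = 54756 ≡ 162
275^16 ≡ 162^2 = 26244 ≡ 295
275^32 ≡ 295^2 = 87025 ≡ 79
41 = 32 + 8 + 1, so 275^41 ≡ 79·162·275 ≡ 159 (mod 337)
76·159 = 12084 ≡ 289 (mod 337)
289 ≡ 289 (mod 337); signature holds.

valid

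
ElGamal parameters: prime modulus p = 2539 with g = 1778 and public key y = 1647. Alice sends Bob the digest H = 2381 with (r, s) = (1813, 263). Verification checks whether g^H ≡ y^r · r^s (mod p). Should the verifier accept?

Left side g^H mod p:
1778^2 = 3161284 ≡ 229
1778^4 ≡ 229^2 = 52441 ≡ 1661
1778^8 ≡ 1661^2 = 2758921 ≡ 1567
1778^16 ≡ 1567^2 = 2455489 ≡ 276
1778^32 ≡ 276^2 = 76176 ≡ 6
1778^64 ≡ 6^2 = 36
1778^128 ≡ 36^2 = 1296
1778^256 ≡ 1296^2 = 1679616 ≡ 1337
1778^512 ≡ 1337^2 = 1787569 ≡ 113
1778^1024 ≡ 113^2 = 12769 ≡ 74
1778^2048 ≡ 74^2 = 5476 ≡ 398
2381 = 2048 + 256 + 64 + 8 + 4 + 1, so 1778^2381 ≡ 398·1337·36·1567·1661·1778 ≡ 1427 (mod 2539)
Right side y^r · r^s mod p:
1647^2 = 2712609 ≡ 957
1647^4 ≡ 957^2 = 915849 ≡ 1809
1647^8 ≡ 1809^2 = 3272481 ≡ 2249
1647^16 ≡ 2249^2 = 5058001 ≡ 313
1647^32 ≡ 313^2 = 97969 ≡ 1487
1647^64 ≡ 1487^2 = 2211169 ≡ 2239
1647^128 ≡ 2239^2 = 5013121 ≡ 1135
1647^256 ≡ 1135^2 = 1288225 ≡ 952
1647^512 ≡ 952^2 = 906304 ≡ 2420
1647^1024 ≡ 2420^2 = 5856400 ≡ 1466
1813 = 1024 + 512 + 256 + 16 + 4 + 1, so 1647^1813 ≡ 1466·2420·952·313·1809·1647 ≡ 777 (mod 2539)
1813^2 = 3286969 ≡ 1503
1813^4 ≡ 1503^2 = 2259009 ≡ 1838
1813^8 ≡ 1838^2 = 3378244 ≡ 1374
1813^16 ≡ 1374^2 = 1887876 ≡ 1399
1813^32 ≡ 1399^2 = 1957201 ≡ 2171
1813^64 ≡ 2171^2 = 4713241 ≡ 857
1813^128 ≡ 857^2 = 734449 ≡ 678
1813^256 ≡ 678^2 = 459684 ≡ 125
263 = 256 + 4 + 2 + 1, so 1813^263 ≡ 125·1838·1503·1813 ≡ 309 (mod 2539)
777·309 = 240093 ≡ 1427 (mod 2539)
1427 ≡ 1427 (mod 2539), so the signature is genuine.

accept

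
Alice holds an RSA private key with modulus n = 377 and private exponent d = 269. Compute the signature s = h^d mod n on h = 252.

83

h^2 ≡ 252^2 = 63504 ≡ 168
h^4 ≡ 168^2 = 28224 ≡ 326
h^8 ≡ 326^2 = 106276 ≡ 339
h^16 ≡ 339^2 = 114921 ≡ 313
h^32 ≡ 313^2 = 97969 ≡ 326
h^64 ≡ 326^2 = 106276 ≡ 339
h^128 ≡ 339^2 = 114921 ≡ 313
h^256 ≡ 313^2 = 97969 ≡ 326
269 = 256 + 8 + 4 + 1, so h^269 ≡ 326·339·326·252 ≡ 83 (mod 377)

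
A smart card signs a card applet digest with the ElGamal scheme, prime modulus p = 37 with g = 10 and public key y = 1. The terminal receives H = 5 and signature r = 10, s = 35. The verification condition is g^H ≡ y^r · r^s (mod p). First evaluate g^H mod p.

10^5 mod 37 = 26

26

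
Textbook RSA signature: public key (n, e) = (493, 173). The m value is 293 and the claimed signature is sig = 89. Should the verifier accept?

accept

sig^2 ≡ 89^2 = 7921 ≡ 33
sig^4 ≡ 33^2 = 1089 ≡ 103
sig^8 ≡ 103^2 = 10609 ≡ 256
sig^16 ≡ 256^2 = 65536 ≡ 460
sig^32 ≡ 460^2 = 211600 ≡ 103
sig^64 ≡ 103^2 = 10609 ≡ 256
sig^128 ≡ 256^2 = 65536 ≡ 460
173 = 128 + 32 + 8 + 4 + 1, so sig^173 ≡ 460·103·256·103·89 ≡ 293 (mod 493)
293 = m, so the signature checks out.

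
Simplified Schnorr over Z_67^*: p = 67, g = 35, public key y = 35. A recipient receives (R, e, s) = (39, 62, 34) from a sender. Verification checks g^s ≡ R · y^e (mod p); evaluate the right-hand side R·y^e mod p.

Squares mod 67: 35^1≡35, 35^2≡19, 35^4≡26, 35^8≡6, 35^16≡36, 35^32≡23
62 = 32 + 16 + 8 + 4 + 2, so 35^62 ≡ 23·36·6·26·19 ≡ 49 (mod 67)
R · y^e ≡ 39·49 = 1911 ≡ 35 (mod 67)

35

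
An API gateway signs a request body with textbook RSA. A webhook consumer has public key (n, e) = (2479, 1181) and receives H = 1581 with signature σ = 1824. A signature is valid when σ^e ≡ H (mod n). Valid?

σ^2 ≡ 1824^2 = 3326976 ≡ 158
σ^4 ≡ 158^2 = 24964 ≡ 174
σ^8 ≡ 174^2 = 30276 ≡ 528
σ^16 ≡ 528^2 = 278784 ≡ 1136
σ^32 ≡ 1136^2 = 1290496 ≡ 1416
σ^64 ≡ 1416^2 = 2005056 ≡ 2024
σ^128 ≡ 2024^2 = 4096576 ≡ 1268
σ^256 ≡ 1268^2 = 1607824 ≡ 1432
σ^512 ≡ 1432^2 = 2050624 ≡ 491
σ^1024 ≡ 491^2 = 241081 ≡ 618
1181 = 1024 + 128 + 16 + 8 + 4 + 1, so σ^1181 ≡ 618·1268·1136·528·174·1824 ≡ 1581 (mod 2479)
Since 1581 equals the digest 1581, verification succeeds.

yes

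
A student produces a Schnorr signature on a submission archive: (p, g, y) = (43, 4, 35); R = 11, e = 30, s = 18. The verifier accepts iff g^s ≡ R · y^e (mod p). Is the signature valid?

g^s mod p:
4^2 = 16
4^4 ≡ 16^2 = 256 ≡ 41
4^8 ≡ 41^2 = 1681 ≡ 4
4^16 ≡ 4^2 = 16
18 = 16 + 2, so 4^18 ≡ 16·16 ≡ 41 (mod 43)
R · y^e mod p:
35^2 = 1225 ≡ 21
35^4 ≡ 21^2 = 441 ≡ 11
35^8 ≡ 11^2 = 121 ≡ 35
35^16 ≡ 35^2 = 1225 ≡ 21
30 = 16 + 8 + 4 + 2, so 35^30 ≡ 21·35·11·21 ≡ 21 (mod 43)
11·21 = 231 ≡ 16 (mod 43)
41 ≠ 16; the check fails.

invalid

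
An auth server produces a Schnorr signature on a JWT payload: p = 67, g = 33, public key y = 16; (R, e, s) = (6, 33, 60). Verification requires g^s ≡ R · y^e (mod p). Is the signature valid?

g^s mod p:
33^2 = 1089 ≡ 17
33^4 ≡ 17^2 = 289 ≡ 21
33^8 ≡ 21^2 = 441 ≡ 39
33^16 ≡ 39^2 = 1521 ≡ 47
33^32 ≡ 47^2 = 2209 ≡ 65
60 = 32 + 16 + 8 + 4, so 33^60 ≡ 65·47·39·21 ≡ 64 (mod 67)
R · y^e mod p:
16^2 = 256 ≡ 55
16^4 ≡ 55^2 = 3025 ≡ 10
16^8 ≡ 10^2 = 100 ≡ 33
16^16 ≡ 33^2 = 1089 ≡ 17
16^32 ≡ 17^2 = 289 ≡ 21
33 = 32 + 1, so 16^33 ≡ 21·16 ≡ 1 (mod 67)
6·1 = 6 ≡ 6 (mod 67)
64 ≠ 6; the check fails.

invalid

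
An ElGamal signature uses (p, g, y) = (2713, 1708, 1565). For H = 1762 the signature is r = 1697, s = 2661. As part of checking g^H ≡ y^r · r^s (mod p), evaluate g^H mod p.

2

1708^2 = 2917264 ≡ 789
1708^4 ≡ 789^2 = 622521 ≡ 1244
1708^8 ≡ 1244^2 = 1547536 ≡ 1126
1708^16 ≡ 1126^2 = 1267876 ≡ 905
1708^32 ≡ 905^2 = 819025 ≡ 2412
1708^64 ≡ 2412^2 = 5817744 ≡ 1072
1708^128 ≡ 1072^2 = 1149184 ≡ 1585
1708^256 ≡ 1585^2 = 2512225 ≡ 2700
1708^512 ≡ 2700^2 = 7290000 ≡ 169
1708^1024 ≡ 169^2 = 28561 ≡ 1431
1762 = 1024 + 512 + 128 + 64 + 32 + 2, so 1708^1762 ≡ 1431·169·1585·1072·2412·789 ≡ 2 (mod 2713)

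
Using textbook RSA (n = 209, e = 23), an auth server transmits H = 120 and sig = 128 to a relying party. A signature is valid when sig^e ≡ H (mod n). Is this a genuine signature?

sig^2 ≡ 128^2 = 16384 ≡ 82
sig^4 ≡ 82^2 = 6724 ≡ 36
sig^8 ≡ 36^2 = 1296 ≡ 42
sig^16 ≡ 42^2 = 1764 ≡ 92
23 = 16 + 4 + 2 + 1, so sig^23 ≡ 92·36·82·128 ≡ 200 (mod 209)
200 ≠ 120, so verification fails.

forged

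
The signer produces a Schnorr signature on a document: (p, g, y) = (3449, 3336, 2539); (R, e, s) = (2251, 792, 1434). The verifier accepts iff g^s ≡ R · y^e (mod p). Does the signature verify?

does not verify

g^s mod p:
Squares mod 3449: 3336^1≡3336, 3336^2≡2422, 3336^4≡2784, 3336^8≡753, 3336^16≡1373, 3336^32≡1975, 3336^64≡3255, 3336^128≡3146, 3336^256≡2135, 3336^512≡2096, 3336^1024≡2639
1434 = 1024 + 256 + 128 + 16 + 8 + 2, so 3336^1434 ≡ 2639·2135·3146·1373·753·2422 ≡ 2606 (mod 3449)
R · y^e mod p:
Squares mod 3449: 2539^1≡2539, 2539^2≡340, 2539^4≡1783, 2539^8≡2560, 2539^16≡500, 2539^32≡1672, 2539^64≡1894, 2539^128≡276, 2539^256≡298, 2539^512≡2579
792 = 512 + 256 + 16 + 8, so 2539^792 ≡ 2579·298·500·2560 ≡ 2043 (mod 3449)
2251·2043 = 4598793 ≡ 1276 (mod 3449)
2606 ≠ 1276; the check fails.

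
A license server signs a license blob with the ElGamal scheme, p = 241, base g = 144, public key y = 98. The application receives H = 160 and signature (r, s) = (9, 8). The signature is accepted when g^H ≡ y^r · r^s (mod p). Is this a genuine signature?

genuine

Left side g^H mod p:
Squares mod 241: 144^1≡144, 144^2≡10, 144^4≡100, 144^8≡119, 144^16≡183, 144^32≡231, 144^64≡100, 144^128≡119
160 = 128 + 32, so 144^160 ≡ 119·231 ≡ 15 (mod 241)
Right side y^r · r^s mod p:
Squares mod 241: 98^1≡98, 98^2≡205, 98^4≡91, 98^8≡87
9 = 8 + 1, so 98^9 ≡ 87·98 ≡ 91 (mod 241)
Squares mod 241: 9^1≡9, 9^2≡81, 9^4≡54, 9^8≡24
9^8 ≡ 24 (mod 241)
91·24 = 2184 ≡ 15 (mod 241)
15 ≡ 15 (mod 241), so the signature is genuine.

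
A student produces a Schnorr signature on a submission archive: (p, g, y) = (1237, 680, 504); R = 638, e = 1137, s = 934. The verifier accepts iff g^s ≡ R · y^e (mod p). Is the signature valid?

valid

g^s mod p:
680^2 = 462400 ≡ 999
680^4 ≡ 999^2 = 998001 ≡ 979
680^8 ≡ 979^2 = 958441 ≡ 1003
680^16 ≡ 1003^2 = 1006009 ≡ 328
680^32 ≡ 328^2 = 107584 ≡ 1202
680^64 ≡ 1202^2 = 1444804 ≡ 1225
680^128 ≡ 1225^2 = 1500625 ≡ 144
680^256 ≡ 144^2 = 20736 ≡ 944
680^512 ≡ 944^2 = 891136 ≡ 496
934 = 512 + 256 + 128 + 32 + 4 + 2, so 680^934 ≡ 496·944·144·1202·979·999 ≡ 1022 (mod 1237)
R · y^e mod p:
504^2 = 254016 ≡ 431
504^4 ≡ 431^2 = 185761 ≡ 211
504^8 ≡ 211^2 = 44521 ≡ 1226
504^16 ≡ 1226^2 = 1503076 ≡ 121
504^32 ≡ 121^2 = 14641 ≡ 1034
504^64 ≡ 1034^2 = 1069156 ≡ 388
504^128 ≡ 388^2 = 150544 ≡ 867
504^256 ≡ 867^2 = 751689 ≡ 830
504^512 ≡ 830^2 = 688900 ≡ 1128
504^1024 ≡ 1128^2 = 1272384 ≡ 748
1137 = 1024 + 64 + 32 + 16 + 1, so 504^1137 ≡ 748·388·1034·121·504 ≡ 211 (mod 1237)
638·211 = 134618 ≡ 1022 (mod 1237)
1022 ≡ 1022 (mod 1237); signature holds.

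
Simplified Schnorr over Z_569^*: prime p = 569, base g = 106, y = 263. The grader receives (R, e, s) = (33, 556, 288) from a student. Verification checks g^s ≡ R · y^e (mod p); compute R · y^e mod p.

317

Squares mod 569: 263^1≡263, 263^2≡320, 263^4≡549, 263^8≡400, 263^16≡111, 263^32≡372, 263^64≡117, 263^128≡33, 263^256≡520, 263^512≡125
556 = 512 + 32 + 8 + 4, so 263^556 ≡ 125·372·400·549 ≡ 251 (mod 569)
R · y^e ≡ 33·251 = 8283 ≡ 317 (mod 569)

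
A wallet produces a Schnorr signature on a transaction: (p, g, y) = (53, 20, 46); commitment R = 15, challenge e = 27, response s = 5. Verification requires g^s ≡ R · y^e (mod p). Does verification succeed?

fails

g^s mod p:
Squares mod 53: 20^1≡20, 20^2≡29, 20^4≡46
5 = 4 + 1, so 20^5 ≡ 46·20 ≡ 19 (mod 53)
R · y^e mod p:
Squares mod 53: 46^1≡46, 46^2≡49, 46^4≡16, 46^8≡44, 46^16≡28
27 = 16 + 8 + 2 + 1, so 46^27 ≡ 28·44·49·46 ≡ 46 (mod 53)
15·46 = 690 ≡ 1 (mod 53)
19 ≠ 1; the check fails.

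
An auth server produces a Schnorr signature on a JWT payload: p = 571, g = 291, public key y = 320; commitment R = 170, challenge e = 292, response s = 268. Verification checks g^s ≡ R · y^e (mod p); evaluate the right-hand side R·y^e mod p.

Squares mod 571: 320^1≡320, 320^2≡191, 320^4≡508, 320^8≡543, 320^16≡213, 320^32≡260, 320^64≡222, 320^128≡178, 320^256≡279
292 = 256 + 32 + 4, so 320^292 ≡ 279·260·508 ≡ 264 (mod 571)
R · y^e ≡ 170·264 = 44880 ≡ 342 (mod 571)

342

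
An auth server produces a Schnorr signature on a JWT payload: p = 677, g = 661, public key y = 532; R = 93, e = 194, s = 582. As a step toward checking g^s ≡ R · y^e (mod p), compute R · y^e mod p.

532^2 = 283024 ≡ 38
532^4 ≡ 38^2 = 1444 ≡ 90
532^8 ≡ 90^2 = 8100 ≡ 653
532^16 ≡ 653^2 = 426409 ≡ 576
532^32 ≡ 576^2 = 331776 ≡ 46
532^64 ≡ 46^2 = 2116 ≡ 85
532^128 ≡ 85^2 = 7225 ≡ 455
194 = 128 + 64 + 2, so 532^194 ≡ 455·85·38 ≡ 560 (mod 677)
R · y^e ≡ 93·560 = 52080 ≡ 628 (mod 677)

628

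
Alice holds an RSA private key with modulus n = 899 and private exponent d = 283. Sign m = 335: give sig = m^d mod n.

m^2 ≡ 335^2 = 112225 ≡ 749
m^4 ≡ 749^2 = 561001 ≡ 25
m^8 ≡ 25^2 = 625
m^16 ≡ 625^2 = 390625 ≡ 459
m^32 ≡ 459^2 = 210681 ≡ 315
m^64 ≡ 315^2 = 99225 ≡ 335
m^128 ≡ 335^2 = 112225 ≡ 749
m^256 ≡ 749^2 = 561001 ≡ 25
283 = 256 + 16 + 8 + 2 + 1, so m^283 ≡ 25·459·625·749·335 ≡ 645 (mod 899)

645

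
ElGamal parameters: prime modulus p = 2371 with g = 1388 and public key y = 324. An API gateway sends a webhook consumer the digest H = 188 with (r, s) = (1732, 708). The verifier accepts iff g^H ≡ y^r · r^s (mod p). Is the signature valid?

invalid

Left side g^H mod p:
Squares mod 2371: 1388^1≡1388, 1388^2≡1292, 1388^4≡80, 1388^8≡1658, 1388^16≡975, 1388^32≡2225, 1388^64≡2348, 1388^128≡529
188 = 128 + 32 + 16 + 8 + 4, so 1388^188 ≡ 529·2225·975·1658·80 ≡ 2130 (mod 2371)
Right side y^r · r^s mod p:
Squares mod 2371: 324^1≡324, 324^2≡652, 324^4≡695, 324^8≡1712, 324^16≡388, 324^32≡1171, 324^64≡803, 324^128≡2268, 324^256≡1125, 324^512≡1882, 324^1024≡2021
1732 = 1024 + 512 + 128 + 64 + 4, so 324^1732 ≡ 2021·1882·2268·803·695 ≡ 775 (mod 2371)
Squares mod 2371: 1732^1≡1732, 1732^2≡509, 1732^4≡642, 1732^8≡1981, 1732^16≡356, 1732^32≡1073, 1732^64≡1394, 1732^128≡1387, 1732^256≡888, 1732^512≡1372
708 = 512 + 128 + 64 + 4, so 1732^708 ≡ 1372·1387·1394·642 ≡ 774 (mod 2371)
775·774 = 599850 ≡ 2358 (mod 2371)
2130 ≠ 2358, so verification fails.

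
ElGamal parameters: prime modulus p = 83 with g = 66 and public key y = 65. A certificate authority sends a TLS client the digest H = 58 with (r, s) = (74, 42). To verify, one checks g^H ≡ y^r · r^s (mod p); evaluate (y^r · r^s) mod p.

69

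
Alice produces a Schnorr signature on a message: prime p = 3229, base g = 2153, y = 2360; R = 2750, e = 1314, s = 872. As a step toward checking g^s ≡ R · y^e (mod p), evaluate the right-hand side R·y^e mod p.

453

2360^2 = 5569600 ≡ 2804
2360^4 ≡ 2804^2 = 7862416 ≡ 3030
2360^8 ≡ 3030^2 = 9180900 ≡ 853
2360^16 ≡ 853^2 = 727609 ≡ 1084
2360^32 ≡ 1084^2 = 1175056 ≡ 2929
2360^64 ≡ 2929^2 = 8579041 ≡ 2817
2360^128 ≡ 2817^2 = 7935489 ≡ 1836
2360^256 ≡ 1836^2 = 3370896 ≡ 3049
2360^512 ≡ 3049^2 = 9296401 ≡ 110
2360^1024 ≡ 110^2 = 12100 ≡ 2413
1314 = 1024 + 256 + 32 + 2, so 2360^1314 ≡ 2413·3049·2929·2804 ≡ 990 (mod 3229)
R · y^e ≡ 2750·990 = 2722500 ≡ 453 (mod 3229)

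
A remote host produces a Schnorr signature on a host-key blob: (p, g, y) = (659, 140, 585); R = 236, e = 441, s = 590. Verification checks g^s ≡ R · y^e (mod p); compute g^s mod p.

9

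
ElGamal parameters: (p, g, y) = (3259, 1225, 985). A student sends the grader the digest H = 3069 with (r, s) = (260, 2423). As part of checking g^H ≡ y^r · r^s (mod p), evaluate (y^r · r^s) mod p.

2252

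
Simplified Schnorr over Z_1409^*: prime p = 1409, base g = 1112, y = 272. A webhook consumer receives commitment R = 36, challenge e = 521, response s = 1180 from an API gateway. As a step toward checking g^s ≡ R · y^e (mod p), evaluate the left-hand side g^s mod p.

624

1112^1180 mod 1409 = 624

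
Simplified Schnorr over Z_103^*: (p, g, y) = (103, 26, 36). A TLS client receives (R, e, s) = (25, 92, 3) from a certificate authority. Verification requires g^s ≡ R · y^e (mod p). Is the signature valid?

g^s mod p:
26^2 = 676 ≡ 58
3 = 2 + 1, so 26^3 ≡ 58·26 ≡ 66 (mod 103)
R · y^e mod p:
36^2 = 1296 ≡ 60
36^4 ≡ 60^2 = 3600 ≡ 98
36^8 ≡ 98^2 = 9604 ≡ 25
36^16 ≡ 25^2 = 625 ≡ 7
36^32 ≡ 7^2 = 49
36^64 ≡ 49^2 = 2401 ≡ 32
92 = 64 + 16 + 8 + 4, so 36^92 ≡ 32·7·25·98 ≡ 16 (mod 103)
25·16 = 400 ≡ 91 (mod 103)
66 ≠ 91; the check fails.

invalid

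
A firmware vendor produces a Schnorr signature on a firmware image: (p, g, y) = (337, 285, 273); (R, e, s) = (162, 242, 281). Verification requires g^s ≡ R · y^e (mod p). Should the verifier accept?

accept

g^s mod p:
Squares mod 337: 285^1≡285, 285^2≡8, 285^4≡64, 285^8≡52, 285^16≡8, 285^32≡64, 285^64≡52, 285^128≡8, 285^256≡64
281 = 256 + 16 + 8 + 1, so 285^281 ≡ 64·8·52·285 ≡ 285 (mod 337)
R · y^e mod p:
Squares mod 337: 273^1≡273, 273^2≡52, 273^4≡8, 273^8≡64, 273^16≡52, 273^32≡8, 273^64≡64, 273^128≡52
242 = 128 + 64 + 32 + 16 + 2, so 273^242 ≡ 52·64·8·52·52 ≡ 8 (mod 337)
162·8 = 1296 ≡ 285 (mod 337)
285 ≡ 285 (mod 337); signature holds.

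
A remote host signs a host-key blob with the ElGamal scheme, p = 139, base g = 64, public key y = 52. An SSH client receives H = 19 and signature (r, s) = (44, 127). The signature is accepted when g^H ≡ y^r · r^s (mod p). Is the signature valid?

valid

Left side g^H mod p:
Squares mod 139: 64^1≡64, 64^2≡65, 64^4≡55, 64^8≡106, 64^16≡116
19 = 16 + 2 + 1, so 64^19 ≡ 116·65·64 ≡ 91 (mod 139)
Right side y^r · r^s mod p:
Squares mod 139: 52^1≡52, 52^2≡63, 52^4≡77, 52^8≡91, 52^16≡80, 52^32≡6
44 = 32 + 8 + 4, so 52^44 ≡ 6·91·77 ≡ 64 (mod 139)
Squares mod 139: 44^1≡44, 44^2≡129, 44^4≡100, 44^8≡131, 44^16≡64, 44^32≡65, 44^64≡55
127 = 64 + 32 + 16 + 8 + 4 + 2 + 1, so 44^127 ≡ 55·65·64·131·100·129·44 ≡ 34 (mod 139)
64·34 = 2176 ≡ 91 (mod 139)
91 ≡ 91 (mod 139), so the signature is genuine.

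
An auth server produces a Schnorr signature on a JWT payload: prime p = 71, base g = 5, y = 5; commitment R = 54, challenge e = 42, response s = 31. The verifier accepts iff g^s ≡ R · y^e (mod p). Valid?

no

g^s mod p:
5^2 = 25
5^4 ≡ 25^2 = 625 ≡ 57
5^8 ≡ 57^2 = 3249 ≡ 54
5^16 ≡ 54^2 = 2916 ≡ 5
31 = 16 + 8 + 4 + 2 + 1, so 5^31 ≡ 5·54·57·25·5 ≡ 5 (mod 71)
R · y^e mod p:
5^2 = 25
5^4 ≡ 25^2 = 625 ≡ 57
5^8 ≡ 57^2 = 3249 ≡ 54
5^16 ≡ 54^2 = 2916 ≡ 5
5^32 ≡ 5^2 = 25
42 = 32 + 8 + 2, so 5^42 ≡ 25·54·25 ≡ 25 (mod 71)
54·25 = 1350 ≡ 1 (mod 71)
5 ≠ 1; the check fails.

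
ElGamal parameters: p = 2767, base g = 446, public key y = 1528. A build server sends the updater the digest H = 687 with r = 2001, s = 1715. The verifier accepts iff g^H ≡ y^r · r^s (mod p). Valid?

no

Left side g^H mod p:
Squares mod 2767: 446^1≡446, 446^2≡2459, 446^4≡786, 446^8≡755, 446^16≡23, 446^32≡529, 446^64≡374, 446^128≡1526, 446^256≡1629, 446^512≡88
687 = 512 + 128 + 32 + 8 + 4 + 2 + 1, so 446^687 ≡ 88·1526·529·755·786·2459·446 ≡ 2101 (mod 2767)
Right side y^r · r^s mod p:
Squares mod 2767: 1528^1≡1528, 1528^2≡2203, 1528^4≡2658, 1528^8≡813, 1528^16≡2423, 1528^32≡2122, 1528^64≡975, 1528^128≡1544, 1528^256≡1549, 1528^512≡412, 1528^1024≡957
2001 = 1024 + 512 + 256 + 128 + 64 + 16 + 1, so 1528^2001 ≡ 957·412·1549·1544·975·2423·1528 ≡ 88 (mod 2767)
Squares mod 2767: 2001^1≡2001, 2001^2≡152, 2001^4≡968, 2001^8≡1778, 2001^16≡1370, 2001^32≡874, 2001^64≡184, 2001^128≡652, 2001^256≡1753, 2001^512≡1639, 2001^1024≡2331
1715 = 1024 + 512 + 128 + 32 + 16 + 2 + 1, so 2001^1715 ≡ 2331·1639·652·874·1370·152·2001 ≡ 361 (mod 2767)
88·361 = 31768 ≡ 1331 (mod 2767)
2101 ≠ 1331, so verification fails.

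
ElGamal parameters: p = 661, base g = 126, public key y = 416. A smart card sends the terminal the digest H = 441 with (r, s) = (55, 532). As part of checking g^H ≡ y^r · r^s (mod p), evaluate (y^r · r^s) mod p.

255

416^2 = 173056 ≡ 535
416^4 ≡ 535^2 = 286225 ≡ 12
416^8 ≡ 12^2 = 144
416^16 ≡ 144^2 = 20736 ≡ 245
416^32 ≡ 245^2 = 60025 ≡ 535
55 = 32 + 16 + 4 + 2 + 1, so 416^55 ≡ 535·245·12·535·416 ≡ 297 (mod 661)
55^2 = 3025 ≡ 381
55^4 ≡ 381^2 = 145161 ≡ 402
55^8 ≡ 402^2 = 161604 ≡ 320
55^16 ≡ 320^2 = 102400 ≡ 606
55^32 ≡ 606^2 = 367236 ≡ 381
55^64 ≡ 381^2 = 145161 ≡ 402
55^128 ≡ 402^2 = 161604 ≡ 320
55^256 ≡ 320^2 = 102400 ≡ 606
55^512 ≡ 606^2 = 367236 ≡ 381
532 = 512 + 16 + 4, so 55^532 ≡ 381·606·402 ≡ 535 (mod 661)
y^r · r^s ≡ 297·535 = 158895 ≡ 255 (mod 661)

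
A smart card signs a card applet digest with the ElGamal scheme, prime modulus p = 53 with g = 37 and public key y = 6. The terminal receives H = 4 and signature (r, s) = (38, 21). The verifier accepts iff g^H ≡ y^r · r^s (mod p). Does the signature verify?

Left side g^H mod p:
37^2 = 1369 ≡ 44
37^4 ≡ 44^2 = 1936 ≡ 28
Right side y^r · r^s mod p:
6^2 = 36
6^4 ≡ 36^2 = 1296 ≡ 24
6^8 ≡ 24^2 = 576 ≡ 46
6^16 ≡ 46^2 = 2116 ≡ 49
6^32 ≡ 49^2 = 2401 ≡ 16
38 = 32 + 4 + 2, so 6^38 ≡ 16·24·36 ≡ 44 (mod 53)
38^2 = 1444 ≡ 13
38^4 ≡ 13^2 = 169 ≡ 10
38^8 ≡ 10^2 = 100 ≡ 47
38^16 ≡ 47^2 = 2209 ≡ 36
21 = 16 + 4 + 1, so 38^21 ≡ 36·10·38 ≡ 6 (mod 53)
44·6 = 264 ≡ 52 (mod 53)
28 ≠ 52, so verification fails.

does not verify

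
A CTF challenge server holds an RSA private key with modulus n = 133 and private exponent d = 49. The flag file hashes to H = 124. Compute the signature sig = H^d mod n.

89

H^2 ≡ 124^2 = 15376 ≡ 81
H^4 ≡ 81^2 = 6561 ≡ 44
H^8 ≡ 44^2 = 1936 ≡ 74
H^16 ≡ 74^2 = 5476 ≡ 23
H^32 ≡ 23^2 = 529 ≡ 130
49 = 32 + 16 + 1, so H^49 ≡ 130·23·124 ≡ 89 (mod 133)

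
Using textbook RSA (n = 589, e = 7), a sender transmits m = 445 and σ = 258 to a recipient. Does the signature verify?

σ^7 mod 589 = 144
The recovered value 144 does not match the digest 445.

does not verify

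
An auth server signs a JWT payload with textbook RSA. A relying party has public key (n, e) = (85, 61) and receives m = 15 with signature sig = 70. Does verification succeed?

passes

sig^2 ≡ 70^2 = 4900 ≡ 55
sig^4 ≡ 55^2 = 3025 ≡ 50
sig^8 ≡ 50^2 = 2500 ≡ 35
sig^16 ≡ 35^2 = 1225 ≡ 35
sig^32 ≡ 35^2 = 1225 ≡ 35
61 = 32 + 16 + 8 + 4 + 1, so sig^61 ≡ 35·35·35·50·70 ≡ 15 (mod 85)
Since 15 equals the digest 15, verification succeeds.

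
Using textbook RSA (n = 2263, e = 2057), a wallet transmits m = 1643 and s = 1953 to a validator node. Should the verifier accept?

accept

Squares mod 2263: s^1≡1953, s^2≡1054, s^4≡2046, s^8≡1829, s^16≡527, s^32≡1643, s^64≡1953, s^128≡1054, s^256≡2046, s^512≡1829, s^1024≡527, s^2048≡1643
2057 = 2048 + 8 + 1, so s^2057 ≡ 1643·1829·1953 ≡ 1643 (mod 2263)
Since 1643 equals the digest 1643, verification succeeds.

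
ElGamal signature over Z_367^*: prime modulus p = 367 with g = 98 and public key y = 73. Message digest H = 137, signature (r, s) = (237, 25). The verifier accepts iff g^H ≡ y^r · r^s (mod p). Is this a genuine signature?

genuine

Left side g^H mod p:
98^2 = 9604 ≡ 62
98^4 ≡ 62^2 = 3844 ≡ 174
98^8 ≡ 174^2 = 30276 ≡ 182
98^16 ≡ 182^2 = 33124 ≡ 94
98^32 ≡ 94^2 = 8836 ≡ 28
98^64 ≡ 28^2 = 784 ≡ 50
98^128 ≡ 50^2 = 2500 ≡ 298
137 = 128 + 8 + 1, so 98^137 ≡ 298·182·98 ≡ 234 (mod 367)
Right side y^r · r^s mod p:
73^2 = 5329 ≡ 191
73^4 ≡ 191^2 = 36481 ≡ 148
73^8 ≡ 148^2 = 21904 ≡ 251
73^16 ≡ 251^2 = 63001 ≡ 244
73^32 ≡ 244^2 = 59536 ≡ 82
73^64 ≡ 82^2 = 6724 ≡ 118
73^128 ≡ 118^2 = 13924 ≡ 345
237 = 128 + 64 + 32 + 8 + 4 + 1, so 73^237 ≡ 345·118·82·251·148·73 ≡ 242 (mod 367)
237^2 = 56169 ≡ 18
237^4 ≡ 18^2 = 324
237^8 ≡ 324^2 = 104976 ≡ 14
237^16 ≡ 14^2 = 196
25 = 16 + 8 + 1, so 237^25 ≡ 196·14·237 ≡ 4 (mod 367)
242·4 = 968 ≡ 234 (mod 367)
234 ≡ 234 (mod 367), so the signature is genuine.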